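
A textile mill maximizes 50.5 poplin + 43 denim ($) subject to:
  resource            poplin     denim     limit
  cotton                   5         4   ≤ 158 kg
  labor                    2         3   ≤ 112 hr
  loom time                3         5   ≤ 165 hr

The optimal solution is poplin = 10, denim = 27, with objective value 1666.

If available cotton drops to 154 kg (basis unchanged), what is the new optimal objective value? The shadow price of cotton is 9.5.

Δb = -4, so new z* = 1666 + (9.5)·(-4) = 1666 − 38 = 1628.

1628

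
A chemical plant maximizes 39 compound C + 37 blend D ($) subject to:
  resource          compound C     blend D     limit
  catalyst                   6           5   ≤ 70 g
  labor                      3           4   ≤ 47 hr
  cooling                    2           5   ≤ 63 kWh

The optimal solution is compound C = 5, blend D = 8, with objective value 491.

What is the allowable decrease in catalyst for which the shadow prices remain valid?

11.25

Binding constraints: catalyst, labor. The basis is B = [[6,5],[3,4]] with det 9.
Per unit decrease in catalyst, x* moves by d = (-0.4444, 0.3333).
The basis stays optimal until compound C reaches 0; allowable decrease = 11.25 g.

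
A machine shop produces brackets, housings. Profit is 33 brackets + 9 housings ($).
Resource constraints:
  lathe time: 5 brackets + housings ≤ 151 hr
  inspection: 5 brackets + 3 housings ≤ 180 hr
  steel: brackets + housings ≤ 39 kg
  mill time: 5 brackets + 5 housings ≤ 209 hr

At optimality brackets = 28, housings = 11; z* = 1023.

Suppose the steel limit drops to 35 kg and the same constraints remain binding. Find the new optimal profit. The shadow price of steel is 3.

1011

Δb = -4, so new z* = 1023 + (3)·(-4) = 1023 − 12 = 1011.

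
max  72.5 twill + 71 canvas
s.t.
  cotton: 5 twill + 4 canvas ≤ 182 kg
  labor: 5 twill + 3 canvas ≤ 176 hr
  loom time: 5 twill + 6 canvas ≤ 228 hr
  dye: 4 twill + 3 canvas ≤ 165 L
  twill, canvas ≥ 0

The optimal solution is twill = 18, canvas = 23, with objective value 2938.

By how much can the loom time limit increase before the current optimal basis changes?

Binding constraints: cotton, loom time. The basis is B = [[5,4],[5,6]] with det 10.
Per unit increase in loom time, x* moves by d = (-0.4, 0.5).
The basis stays optimal until twill reaches 0; allowable increase = 45 hr.

45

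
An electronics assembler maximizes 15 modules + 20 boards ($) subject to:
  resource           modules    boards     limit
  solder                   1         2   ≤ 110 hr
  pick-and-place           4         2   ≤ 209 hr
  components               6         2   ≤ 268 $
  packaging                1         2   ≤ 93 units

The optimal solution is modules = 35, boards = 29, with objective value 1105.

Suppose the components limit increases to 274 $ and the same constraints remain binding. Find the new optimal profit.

1111

Check each constraint at x*: solder 93/110 (slack 17); pick-and-place 198/209 (slack 11); components 268/268 (tight); packaging 93/93 (tight).
Slack constraints have shadow price 0 (complementary slackness).
Dual feasibility on the basic columns requires 6·y_components + 1·y_packaging = 15, 2·y_components + 2·y_packaging = 20.
→ y_components = 1 and y_packaging = 9.
Δz = y_components·Δb = 1 × (6) = 6, so new z* = 1105 + 6 = 1111.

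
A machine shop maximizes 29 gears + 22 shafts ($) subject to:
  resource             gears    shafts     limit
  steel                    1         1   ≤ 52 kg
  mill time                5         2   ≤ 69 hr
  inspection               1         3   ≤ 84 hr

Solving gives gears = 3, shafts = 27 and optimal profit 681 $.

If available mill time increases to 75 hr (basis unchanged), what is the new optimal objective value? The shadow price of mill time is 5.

Δb = 6, so new z* = 681 + (5)·(6) = 681 + 30 = 711.

711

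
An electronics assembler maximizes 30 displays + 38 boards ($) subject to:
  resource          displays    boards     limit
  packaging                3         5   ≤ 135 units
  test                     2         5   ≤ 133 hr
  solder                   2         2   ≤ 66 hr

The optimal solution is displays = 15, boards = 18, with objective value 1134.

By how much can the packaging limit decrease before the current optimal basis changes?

36

Binding constraints: packaging, solder. The basis is B = [[3,5],[2,2]] with det -4.
Per unit decrease in packaging, x* moves by d = (0.5, -0.5).
The basis stays optimal until boards reaches 0; allowable decrease = 36 units.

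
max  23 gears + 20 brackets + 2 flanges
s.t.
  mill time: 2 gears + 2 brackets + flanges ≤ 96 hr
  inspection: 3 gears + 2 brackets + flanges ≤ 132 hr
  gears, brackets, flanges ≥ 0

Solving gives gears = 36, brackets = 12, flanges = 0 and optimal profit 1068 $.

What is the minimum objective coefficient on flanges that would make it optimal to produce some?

Check each constraint at x*: mill time 96/96 (tight); inspection 132/132 (tight).
Dual feasibility on the basic columns requires 2·y_mill time + 3·y_inspection = 23, 2·y_mill time + 2·y_inspection = 20.
This yields shadow prices y_mill time = 7, y_inspection = 3.
flanges enters the basis when its profit ≥ yᵀa₃ = 7·1 + 3·1 = 10.

10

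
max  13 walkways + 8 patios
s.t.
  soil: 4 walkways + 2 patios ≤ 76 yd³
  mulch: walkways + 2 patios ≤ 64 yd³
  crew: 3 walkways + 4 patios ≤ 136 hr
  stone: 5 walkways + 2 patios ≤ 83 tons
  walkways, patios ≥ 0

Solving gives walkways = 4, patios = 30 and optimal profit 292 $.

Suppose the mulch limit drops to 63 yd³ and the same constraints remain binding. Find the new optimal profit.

291

At the optimum: soil uses 76 of 76 (binding); mulch uses 64 of 64 (binding); crew uses 132 of 136 (slack = 4); stone uses 80 of 83 (slack = 3).
Since crew, stone are not tight, their duals are 0.
The binding rows give the dual system: 4·y_soil + 1·y_mulch = 13 and 2·y_soil + 2·y_mulch = 8.
This yields shadow prices y_soil = 3, y_mulch = 1.
Δz = y_mulch·Δb = 1 × (-1) = -1, so new z* = 292 − 1 = 291.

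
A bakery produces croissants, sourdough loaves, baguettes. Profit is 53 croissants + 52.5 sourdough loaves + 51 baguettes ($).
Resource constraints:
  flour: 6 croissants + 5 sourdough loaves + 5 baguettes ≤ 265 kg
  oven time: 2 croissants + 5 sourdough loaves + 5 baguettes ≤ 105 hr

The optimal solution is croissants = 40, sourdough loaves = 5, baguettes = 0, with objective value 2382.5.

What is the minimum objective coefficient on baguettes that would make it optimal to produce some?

At the optimum: flour uses 265 of 265 (binding); oven time uses 105 of 105 (binding).
Dual feasibility on the basic columns requires 6·y_flour + 2·y_oven time = 53, 5·y_flour + 5·y_oven time = 52.5.
→ y_flour = 8 and y_oven time = 2.5.
baguettes enters the basis when its profit ≥ yᵀa₃ = 8·5 + 2.5·5 = 52.5.

52.5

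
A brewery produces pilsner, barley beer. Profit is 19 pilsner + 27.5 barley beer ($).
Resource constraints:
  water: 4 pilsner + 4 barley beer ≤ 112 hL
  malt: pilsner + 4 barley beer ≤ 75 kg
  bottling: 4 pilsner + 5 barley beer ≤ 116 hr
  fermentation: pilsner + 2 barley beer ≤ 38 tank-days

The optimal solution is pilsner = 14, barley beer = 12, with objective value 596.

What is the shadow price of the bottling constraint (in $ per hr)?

3.5

Binding: bottling and fermentation. Non-binding: water (8 unused), malt (13 unused).
Since water, malt are not tight, their duals are 0.
Dual feasibility on the basic columns requires 4·y_bottling + 1·y_fermentation = 19, 5·y_bottling + 2·y_fermentation = 27.5.
Solving: y_bottling = 3.5, y_fermentation = 5.
Shadow price of bottling = 3.5.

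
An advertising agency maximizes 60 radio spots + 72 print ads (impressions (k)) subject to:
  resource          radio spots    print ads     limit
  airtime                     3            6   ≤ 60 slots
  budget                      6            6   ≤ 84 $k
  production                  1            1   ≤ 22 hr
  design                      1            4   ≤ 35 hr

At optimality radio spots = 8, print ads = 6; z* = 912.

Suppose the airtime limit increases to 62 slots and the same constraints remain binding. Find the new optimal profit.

At the optimum: airtime uses 60 of 60 (binding); budget uses 84 of 84 (binding); production uses 14 of 22 (slack = 8); design uses 32 of 35 (slack = 3).
Slack constraints have shadow price 0 (complementary slackness).
From A_Bᵀ y = c: 3·y_airtime + 6·y_budget = 60; 6·y_airtime + 6·y_budget = 72.
This yields shadow prices y_airtime = 4, y_budget = 8.
Δz = y_airtime·Δb = 4 × (2) = 8, so new z* = 912 + 8 = 920.

920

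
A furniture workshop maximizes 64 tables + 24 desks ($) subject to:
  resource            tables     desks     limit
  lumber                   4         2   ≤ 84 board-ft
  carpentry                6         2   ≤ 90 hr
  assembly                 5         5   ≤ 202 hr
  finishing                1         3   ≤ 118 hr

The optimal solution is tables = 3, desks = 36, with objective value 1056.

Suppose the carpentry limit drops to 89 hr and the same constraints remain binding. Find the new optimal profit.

1048

At the optimum: lumber uses 84 of 84 (binding); carpentry uses 90 of 90 (binding); assembly uses 195 of 202 (slack = 7); finishing uses 111 of 118 (slack = 7).
By complementary slackness, y = 0 for the non-binding constraints.
The binding rows give the dual system: 4·y_lumber + 6·y_carpentry = 64 and 2·y_lumber + 2·y_carpentry = 24.
This yields shadow prices y_lumber = 4, y_carpentry = 8.
Δz = y_carpentry·Δb = 8 × (-1) = -8, so new z* = 1056 − 8 = 1048.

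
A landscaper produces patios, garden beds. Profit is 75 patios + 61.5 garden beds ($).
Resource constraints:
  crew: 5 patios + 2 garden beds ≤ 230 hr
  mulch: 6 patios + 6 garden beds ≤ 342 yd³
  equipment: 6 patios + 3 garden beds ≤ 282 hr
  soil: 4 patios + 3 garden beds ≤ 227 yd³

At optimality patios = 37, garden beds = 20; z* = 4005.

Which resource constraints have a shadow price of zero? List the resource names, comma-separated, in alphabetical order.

crew: 225/230 (slack 5)
mulch: 342/342 (binding)
equipment: 282/282 (binding)
soil: 208/227 (slack 19)
By complementary slackness, a constraint with positive slack has shadow price 0 → crew, soil.

crew, soil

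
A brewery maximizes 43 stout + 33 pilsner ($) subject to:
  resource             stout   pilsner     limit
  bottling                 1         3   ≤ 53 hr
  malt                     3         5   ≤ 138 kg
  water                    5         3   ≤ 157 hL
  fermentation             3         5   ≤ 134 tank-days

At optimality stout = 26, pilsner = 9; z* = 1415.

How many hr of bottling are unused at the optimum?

bottling used = 1·26 + 3·9 = 53; slack = 53 − 53 = 0.

0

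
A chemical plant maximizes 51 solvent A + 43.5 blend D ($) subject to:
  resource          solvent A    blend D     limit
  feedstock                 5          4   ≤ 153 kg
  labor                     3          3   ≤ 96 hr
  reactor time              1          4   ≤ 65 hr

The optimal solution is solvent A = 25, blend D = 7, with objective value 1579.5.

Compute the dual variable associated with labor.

4.5

Binding: feedstock and labor. Non-binding: reactor time (12 unused).
Since reactor time is not tight, its dual is 0.
The binding rows give the dual system: 5·y_feedstock + 3·y_labor = 51 and 4·y_feedstock + 3·y_labor = 43.5.
Solving: y_feedstock = 7.5, y_labor = 4.5.
Shadow price of labor = 4.5.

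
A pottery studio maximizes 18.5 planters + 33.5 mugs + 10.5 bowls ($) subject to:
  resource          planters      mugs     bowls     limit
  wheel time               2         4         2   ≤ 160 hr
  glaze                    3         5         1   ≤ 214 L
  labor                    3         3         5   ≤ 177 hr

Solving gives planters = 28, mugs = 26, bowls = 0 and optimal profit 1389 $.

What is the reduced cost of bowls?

At the optimum: wheel time uses 160 of 160 (binding); glaze uses 214 of 214 (binding); labor uses 162 of 177 (slack = 15).
By complementary slackness, y = 0 for the non-binding constraint.
The binding rows give the dual system: 2·y_wheel time + 3·y_glaze = 18.5 and 4·y_wheel time + 5·y_glaze = 33.5.
Solving: y_wheel time = 4, y_glaze = 3.5.
Reduced cost of bowls: c₃ − yᵀa₃ = 10.5 − (4·2 + 3.5·1) = 10.5 − 11.5 = -1.

-1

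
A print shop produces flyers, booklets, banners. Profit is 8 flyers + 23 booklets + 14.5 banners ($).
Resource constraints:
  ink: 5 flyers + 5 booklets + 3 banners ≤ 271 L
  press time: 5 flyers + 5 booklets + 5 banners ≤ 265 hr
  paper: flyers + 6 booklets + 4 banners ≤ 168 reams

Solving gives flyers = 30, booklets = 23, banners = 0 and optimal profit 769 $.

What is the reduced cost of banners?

Check each constraint at x*: ink 265/271 (slack 6); press time 265/265 (tight); paper 168/168 (tight).
Slack constraints have shadow price 0 (complementary slackness).
The binding rows give the dual system: 5·y_press time + 1·y_paper = 8 and 5·y_press time + 6·y_paper = 23.
→ y_press time = 1 and y_paper = 3.
Reduced cost of banners: c₃ − yᵀa₃ = 14.5 − (1·5 + 3·4) = 14.5 − 17 = -2.5.

-2.5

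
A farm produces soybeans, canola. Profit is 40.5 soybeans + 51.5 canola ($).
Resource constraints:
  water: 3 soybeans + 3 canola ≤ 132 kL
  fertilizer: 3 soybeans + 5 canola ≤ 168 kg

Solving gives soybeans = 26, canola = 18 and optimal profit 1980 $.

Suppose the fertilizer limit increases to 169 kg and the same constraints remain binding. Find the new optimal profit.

1985.5

Both water and fertilizer are binding at x*.
Dual feasibility on the basic columns requires 3·y_water + 3·y_fertilizer = 40.5, 3·y_water + 5·y_fertilizer = 51.5.
This yields shadow prices y_water = 8, y_fertilizer = 5.5.
Δz = y_fertilizer·Δb = 5.5 × (1) = 5.5, so new z* = 1980 + 5.5 = 1985.5.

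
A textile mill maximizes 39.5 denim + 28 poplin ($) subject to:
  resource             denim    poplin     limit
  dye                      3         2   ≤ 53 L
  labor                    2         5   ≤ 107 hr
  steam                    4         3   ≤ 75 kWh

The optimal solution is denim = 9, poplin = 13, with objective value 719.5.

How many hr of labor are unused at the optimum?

24

labor used = 2·9 + 5·13 = 83; slack = 107 − 83 = 24.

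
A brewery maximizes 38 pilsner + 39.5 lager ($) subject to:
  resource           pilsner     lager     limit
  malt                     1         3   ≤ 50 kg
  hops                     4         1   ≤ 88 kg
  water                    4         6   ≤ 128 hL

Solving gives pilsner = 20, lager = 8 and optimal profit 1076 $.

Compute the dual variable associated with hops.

Check each constraint at x*: malt 44/50 (slack 6); hops 88/88 (tight); water 128/128 (tight).
Since malt is not tight, its dual is 0.
Dual feasibility on the basic columns requires 4·y_hops + 4·y_water = 38, 1·y_hops + 6·y_water = 39.5.
Solving: y_hops = 3.5, y_water = 6.
Shadow price of hops = 3.5.

3.5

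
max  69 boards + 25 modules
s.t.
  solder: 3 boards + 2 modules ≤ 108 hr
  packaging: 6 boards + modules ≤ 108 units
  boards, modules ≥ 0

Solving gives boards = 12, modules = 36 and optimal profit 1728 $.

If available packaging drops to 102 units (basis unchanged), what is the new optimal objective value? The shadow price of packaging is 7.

Δb = -6, so new z* = 1728 + (7)·(-6) = 1728 − 42 = 1686.

1686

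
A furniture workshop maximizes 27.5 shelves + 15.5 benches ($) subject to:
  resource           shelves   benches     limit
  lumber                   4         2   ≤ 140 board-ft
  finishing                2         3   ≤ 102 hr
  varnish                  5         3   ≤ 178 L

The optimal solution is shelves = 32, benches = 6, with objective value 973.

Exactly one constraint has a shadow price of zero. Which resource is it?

finishing

lumber: 140/140 (binding)
finishing: 82/102 (slack 20)
varnish: 178/178 (binding)
By complementary slackness, a constraint with positive slack has shadow price 0 → finishing.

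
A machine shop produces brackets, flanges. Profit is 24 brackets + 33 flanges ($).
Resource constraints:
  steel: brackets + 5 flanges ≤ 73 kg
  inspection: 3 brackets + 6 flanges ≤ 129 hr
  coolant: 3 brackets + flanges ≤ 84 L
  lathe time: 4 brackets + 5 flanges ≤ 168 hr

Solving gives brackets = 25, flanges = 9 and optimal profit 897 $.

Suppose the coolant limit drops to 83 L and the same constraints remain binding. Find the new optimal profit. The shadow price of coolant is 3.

Δb = -1, so new z* = 897 + (3)·(-1) = 897 − 3 = 894.

894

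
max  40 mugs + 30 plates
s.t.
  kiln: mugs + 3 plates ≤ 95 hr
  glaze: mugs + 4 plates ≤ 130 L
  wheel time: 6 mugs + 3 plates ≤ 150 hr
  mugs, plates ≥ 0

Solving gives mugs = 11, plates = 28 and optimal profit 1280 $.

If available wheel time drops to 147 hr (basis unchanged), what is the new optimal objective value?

1262

Check each constraint at x*: kiln 95/95 (tight); glaze 123/130 (slack 7); wheel time 150/150 (tight).
By complementary slackness, y = 0 for the non-binding constraint.
The binding rows give the dual system: 1·y_kiln + 6·y_wheel time = 40 and 3·y_kiln + 3·y_wheel time = 30.
This yields shadow prices y_kiln = 4, y_wheel time = 6.
Δz = y_wheel time·Δb = 6 × (-3) = -18, so new z* = 1280 − 18 = 1262.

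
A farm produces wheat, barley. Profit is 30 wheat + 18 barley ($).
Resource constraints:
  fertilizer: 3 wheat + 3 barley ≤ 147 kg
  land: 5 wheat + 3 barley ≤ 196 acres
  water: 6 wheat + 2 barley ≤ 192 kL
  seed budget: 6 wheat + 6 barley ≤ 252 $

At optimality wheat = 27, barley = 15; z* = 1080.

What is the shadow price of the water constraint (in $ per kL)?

Check each constraint at x*: fertilizer 126/147 (slack 21); land 180/196 (slack 16); water 192/192 (tight); seed budget 252/252 (tight).
Since fertilizer, land are not tight, their duals are 0.
The binding rows give the dual system: 6·y_water + 6·y_seed budget = 30 and 2·y_water + 6·y_seed budget = 18.
This yields shadow prices y_water = 3, y_seed budget = 2.
Shadow price of water = 3.

3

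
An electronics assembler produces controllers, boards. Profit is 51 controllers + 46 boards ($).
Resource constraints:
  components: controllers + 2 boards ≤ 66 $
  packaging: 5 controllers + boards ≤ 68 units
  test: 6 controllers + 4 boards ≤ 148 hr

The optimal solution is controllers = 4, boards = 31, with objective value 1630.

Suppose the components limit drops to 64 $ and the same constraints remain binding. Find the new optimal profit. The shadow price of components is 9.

1612

Δb = -2, so new z* = 1630 + (9)·(-2) = 1630 − 18 = 1612.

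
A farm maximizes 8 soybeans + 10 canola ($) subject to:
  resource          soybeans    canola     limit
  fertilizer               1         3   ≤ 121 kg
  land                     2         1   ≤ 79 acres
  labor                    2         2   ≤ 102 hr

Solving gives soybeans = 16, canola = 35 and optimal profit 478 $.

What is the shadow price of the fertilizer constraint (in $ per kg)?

1

At the optimum: fertilizer uses 121 of 121 (binding); land uses 67 of 79 (slack = 12); labor uses 102 of 102 (binding).
Slack constraints have shadow price 0 (complementary slackness).
The binding rows give the dual system: 1·y_fertilizer + 2·y_labor = 8 and 3·y_fertilizer + 2·y_labor = 10.
→ y_fertilizer = 1 and y_labor = 3.5.
Shadow price of fertilizer = 1.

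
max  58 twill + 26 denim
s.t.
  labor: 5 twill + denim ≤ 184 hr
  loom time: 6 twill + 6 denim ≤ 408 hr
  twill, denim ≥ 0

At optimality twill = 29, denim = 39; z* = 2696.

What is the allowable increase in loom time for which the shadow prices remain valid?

696

Binding constraints: labor, loom time. The basis is B = [[5,1],[6,6]] with det 24.
Per unit increase in loom time, x* moves by d = (-0.0417, 0.2083).
The basis stays optimal until twill reaches 0; allowable increase = 696 hr.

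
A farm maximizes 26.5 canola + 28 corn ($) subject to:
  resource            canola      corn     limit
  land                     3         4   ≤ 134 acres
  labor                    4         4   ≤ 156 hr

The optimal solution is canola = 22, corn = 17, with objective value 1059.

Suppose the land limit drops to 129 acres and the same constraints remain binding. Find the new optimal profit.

Check each constraint at x*: land 134/134 (tight); labor 156/156 (tight).
The binding rows give the dual system: 3·y_land + 4·y_labor = 26.5 and 4·y_land + 4·y_labor = 28.
→ y_land = 1.5 and y_labor = 5.5.
Δz = y_land·Δb = 1.5 × (-5) = -7.5, so new z* = 1059 − 7.5 = 1051.5.

1051.5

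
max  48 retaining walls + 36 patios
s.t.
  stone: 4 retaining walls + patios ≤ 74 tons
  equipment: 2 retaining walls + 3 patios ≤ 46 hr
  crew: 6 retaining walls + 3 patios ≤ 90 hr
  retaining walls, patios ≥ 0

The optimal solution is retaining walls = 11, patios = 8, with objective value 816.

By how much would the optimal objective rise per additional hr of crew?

Binding: equipment and crew. Non-binding: stone (22 unused).
By complementary slackness, y = 0 for the non-binding constraint.
The binding rows give the dual system: 2·y_equipment + 6·y_crew = 48 and 3·y_equipment + 3·y_crew = 36.
→ y_equipment = 6 and y_crew = 6.
Shadow price of crew = 6.

6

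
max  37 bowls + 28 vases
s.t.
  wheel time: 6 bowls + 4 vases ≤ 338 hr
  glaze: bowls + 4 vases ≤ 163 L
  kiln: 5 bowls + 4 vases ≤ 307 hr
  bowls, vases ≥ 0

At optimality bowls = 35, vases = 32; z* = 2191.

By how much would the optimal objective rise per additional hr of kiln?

At the optimum: wheel time uses 338 of 338 (binding); glaze uses 163 of 163 (binding); kiln uses 303 of 307 (slack = 4).
Since kiln is not tight, its dual is 0.
The binding rows give the dual system: 6·y_wheel time + 1·y_glaze = 37 and 4·y_wheel time + 4·y_glaze = 28.
This yields shadow prices y_wheel time = 6, y_glaze = 1.
Shadow price of kiln = 0.

0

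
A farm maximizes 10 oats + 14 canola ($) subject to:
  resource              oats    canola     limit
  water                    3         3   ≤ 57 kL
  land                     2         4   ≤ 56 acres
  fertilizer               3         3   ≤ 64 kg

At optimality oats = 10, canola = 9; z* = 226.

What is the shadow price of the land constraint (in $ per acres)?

2

At the optimum: water uses 57 of 57 (binding); land uses 56 of 56 (binding); fertilizer uses 57 of 64 (slack = 7).
Slack constraints have shadow price 0 (complementary slackness).
The binding rows give the dual system: 3·y_water + 2·y_land = 10 and 3·y_water + 4·y_land = 14.
Solving: y_water = 2, y_land = 2.
Shadow price of land = 2.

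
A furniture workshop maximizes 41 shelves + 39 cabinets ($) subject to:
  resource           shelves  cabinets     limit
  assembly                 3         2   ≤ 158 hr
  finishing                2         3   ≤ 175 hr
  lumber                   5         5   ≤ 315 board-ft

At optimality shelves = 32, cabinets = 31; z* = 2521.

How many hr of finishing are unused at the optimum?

18

finishing used = 2·32 + 3·31 = 157; slack = 175 − 157 = 18.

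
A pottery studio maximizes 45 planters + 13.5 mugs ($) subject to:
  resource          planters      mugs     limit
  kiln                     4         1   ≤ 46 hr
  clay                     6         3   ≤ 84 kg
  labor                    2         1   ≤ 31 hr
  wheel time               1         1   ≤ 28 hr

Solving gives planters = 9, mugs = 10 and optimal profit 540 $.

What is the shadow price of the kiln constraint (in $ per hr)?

At the optimum: kiln uses 46 of 46 (binding); clay uses 84 of 84 (binding); labor uses 28 of 31 (slack = 3); wheel time uses 19 of 28 (slack = 9).
Slack constraints have shadow price 0 (complementary slackness).
Dual feasibility on the basic columns requires 4·y_kiln + 6·y_clay = 45, 1·y_kiln + 3·y_clay = 13.5.
→ y_kiln = 9 and y_clay = 1.5.
Shadow price of kiln = 9.

9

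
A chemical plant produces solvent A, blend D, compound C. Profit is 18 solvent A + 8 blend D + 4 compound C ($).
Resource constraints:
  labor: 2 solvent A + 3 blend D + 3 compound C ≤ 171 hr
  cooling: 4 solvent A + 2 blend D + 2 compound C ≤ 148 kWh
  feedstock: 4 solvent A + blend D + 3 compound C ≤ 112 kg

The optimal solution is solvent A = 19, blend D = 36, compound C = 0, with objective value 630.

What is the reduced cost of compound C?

At the optimum: labor uses 146 of 171 (slack = 25); cooling uses 148 of 148 (binding); feedstock uses 112 of 112 (binding).
Slack constraints have shadow price 0 (complementary slackness).
The binding rows give the dual system: 4·y_cooling + 4·y_feedstock = 18 and 2·y_cooling + 1·y_feedstock = 8.
Solving: y_cooling = 3.5, y_feedstock = 1.
Reduced cost of compound C: c₃ − yᵀa₃ = 4 − (3.5·2 + 1·3) = 4 − 10 = -6.

-6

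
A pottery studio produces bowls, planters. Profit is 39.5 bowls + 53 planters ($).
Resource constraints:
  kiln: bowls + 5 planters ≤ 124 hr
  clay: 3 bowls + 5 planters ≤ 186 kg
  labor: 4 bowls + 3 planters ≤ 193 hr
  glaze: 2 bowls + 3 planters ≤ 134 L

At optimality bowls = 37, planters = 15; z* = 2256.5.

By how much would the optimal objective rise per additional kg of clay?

8.5

Check each constraint at x*: kiln 112/124 (slack 12); clay 186/186 (tight); labor 193/193 (tight); glaze 119/134 (slack 15).
Slack constraints have shadow price 0 (complementary slackness).
From A_Bᵀ y = c: 3·y_clay + 4·y_labor = 39.5; 5·y_clay + 3·y_labor = 53.
Solving: y_clay = 8.5, y_labor = 3.5.
Shadow price of clay = 8.5.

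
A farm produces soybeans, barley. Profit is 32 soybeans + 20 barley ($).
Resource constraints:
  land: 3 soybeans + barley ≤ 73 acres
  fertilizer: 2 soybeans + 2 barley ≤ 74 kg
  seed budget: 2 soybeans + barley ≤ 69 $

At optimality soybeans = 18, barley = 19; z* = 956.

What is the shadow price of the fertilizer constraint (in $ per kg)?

7

At the optimum: land uses 73 of 73 (binding); fertilizer uses 74 of 74 (binding); seed budget uses 55 of 69 (slack = 14).
Since seed budget is not tight, its dual is 0.
Dual feasibility on the basic columns requires 3·y_land + 2·y_fertilizer = 32, 1·y_land + 2·y_fertilizer = 20.
This yields shadow prices y_land = 6, y_fertilizer = 7.
Shadow price of fertilizer = 7.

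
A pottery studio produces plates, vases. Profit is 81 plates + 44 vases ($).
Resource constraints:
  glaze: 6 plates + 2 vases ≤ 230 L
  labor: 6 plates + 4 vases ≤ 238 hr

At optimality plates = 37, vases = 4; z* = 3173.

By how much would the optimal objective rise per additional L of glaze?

5

Both glaze and labor are binding at x*.
From A_Bᵀ y = c: 6·y_glaze + 6·y_labor = 81; 2·y_glaze + 4·y_labor = 44.
→ y_glaze = 5 and y_labor = 8.5.
Shadow price of glaze = 5.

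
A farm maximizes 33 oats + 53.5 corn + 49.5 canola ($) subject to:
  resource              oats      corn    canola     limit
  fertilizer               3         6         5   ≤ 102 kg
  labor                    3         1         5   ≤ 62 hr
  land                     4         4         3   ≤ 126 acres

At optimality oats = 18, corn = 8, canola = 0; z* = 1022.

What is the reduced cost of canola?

-5.5

Check each constraint at x*: fertilizer 102/102 (tight); labor 62/62 (tight); land 104/126 (slack 22).
Slack constraints have shadow price 0 (complementary slackness).
From A_Bᵀ y = c: 3·y_fertilizer + 3·y_labor = 33; 6·y_fertilizer + 1·y_labor = 53.5.
This yields shadow prices y_fertilizer = 8.5, y_labor = 2.5.
Reduced cost of canola: c₃ − yᵀa₃ = 49.5 − (8.5·5 + 2.5·5) = 49.5 − 55 = -5.5.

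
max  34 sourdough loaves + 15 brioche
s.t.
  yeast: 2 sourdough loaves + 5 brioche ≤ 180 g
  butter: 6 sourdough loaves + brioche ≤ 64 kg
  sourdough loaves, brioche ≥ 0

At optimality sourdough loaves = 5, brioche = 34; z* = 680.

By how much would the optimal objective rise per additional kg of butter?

5

Check each constraint at x*: yeast 180/180 (tight); butter 64/64 (tight).
The binding rows give the dual system: 2·y_yeast + 6·y_butter = 34 and 5·y_yeast + 1·y_butter = 15.
Solving: y_yeast = 2, y_butter = 5.
Shadow price of butter = 5.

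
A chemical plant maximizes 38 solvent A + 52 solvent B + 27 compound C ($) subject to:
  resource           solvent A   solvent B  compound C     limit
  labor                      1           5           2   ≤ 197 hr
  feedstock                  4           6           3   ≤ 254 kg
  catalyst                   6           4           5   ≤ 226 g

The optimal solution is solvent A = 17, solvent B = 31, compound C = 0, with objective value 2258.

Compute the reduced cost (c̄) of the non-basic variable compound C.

Binding: feedstock and catalyst. Non-binding: labor (25 unused).
Slack constraints have shadow price 0 (complementary slackness).
Dual feasibility on the basic columns requires 4·y_feedstock + 6·y_catalyst = 38, 6·y_feedstock + 4·y_catalyst = 52.
This yields shadow prices y_feedstock = 8, y_catalyst = 1.
Reduced cost of compound C: c₃ − yᵀa₃ = 27 − (8·3 + 1·5) = 27 − 29 = -2.

-2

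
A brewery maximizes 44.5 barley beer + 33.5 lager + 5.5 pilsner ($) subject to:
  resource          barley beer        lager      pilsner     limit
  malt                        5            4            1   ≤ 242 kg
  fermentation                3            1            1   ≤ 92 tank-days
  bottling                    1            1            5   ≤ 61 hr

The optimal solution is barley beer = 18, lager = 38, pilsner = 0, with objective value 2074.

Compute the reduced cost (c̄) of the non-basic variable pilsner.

-4

Check each constraint at x*: malt 242/242 (tight); fermentation 92/92 (tight); bottling 56/61 (slack 5).
Since bottling is not tight, its dual is 0.
From A_Bᵀ y = c: 5·y_malt + 3·y_fermentation = 44.5; 4·y_malt + 1·y_fermentation = 33.5.
Solving: y_malt = 8, y_fermentation = 1.5.
Reduced cost of pilsner: c₃ − yᵀa₃ = 5.5 − (8·1 + 1.5·1) = 5.5 − 9.5 = -4.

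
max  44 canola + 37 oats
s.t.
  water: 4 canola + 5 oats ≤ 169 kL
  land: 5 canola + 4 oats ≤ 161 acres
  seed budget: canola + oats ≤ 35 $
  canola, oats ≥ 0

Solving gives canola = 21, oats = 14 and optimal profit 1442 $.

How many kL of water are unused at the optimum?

water used = 4·21 + 5·14 = 154; slack = 169 − 154 = 15.

15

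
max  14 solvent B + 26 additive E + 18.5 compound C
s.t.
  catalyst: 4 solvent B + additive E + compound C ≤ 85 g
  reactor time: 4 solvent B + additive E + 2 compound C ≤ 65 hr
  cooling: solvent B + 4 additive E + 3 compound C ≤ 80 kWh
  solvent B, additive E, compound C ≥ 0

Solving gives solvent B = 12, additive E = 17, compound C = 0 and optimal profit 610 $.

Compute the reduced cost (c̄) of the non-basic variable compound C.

-3.5

Check each constraint at x*: catalyst 65/85 (slack 20); reactor time 65/65 (tight); cooling 80/80 (tight).
Since catalyst is not tight, its dual is 0.
Dual feasibility on the basic columns requires 4·y_reactor time + 1·y_cooling = 14, 1·y_reactor time + 4·y_cooling = 26.
→ y_reactor time = 2 and y_cooling = 6.
Reduced cost of compound C: c₃ − yᵀa₃ = 18.5 − (2·2 + 6·3) = 18.5 − 22 = -3.5.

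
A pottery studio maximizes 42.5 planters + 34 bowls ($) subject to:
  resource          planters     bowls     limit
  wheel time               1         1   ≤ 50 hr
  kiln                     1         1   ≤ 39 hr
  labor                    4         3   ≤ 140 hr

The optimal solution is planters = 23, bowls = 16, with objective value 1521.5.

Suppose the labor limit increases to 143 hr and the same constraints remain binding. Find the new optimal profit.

At the optimum: wheel time uses 39 of 50 (slack = 11); kiln uses 39 of 39 (binding); labor uses 140 of 140 (binding).
Slack constraints have shadow price 0 (complementary slackness).
From A_Bᵀ y = c: 1·y_kiln + 4·y_labor = 42.5; 1·y_kiln + 3·y_labor = 34.
→ y_kiln = 8.5 and y_labor = 8.5.
Δz = y_labor·Δb = 8.5 × (3) = 25.5, so new z* = 1521.5 + 25.5 = 1547.

1547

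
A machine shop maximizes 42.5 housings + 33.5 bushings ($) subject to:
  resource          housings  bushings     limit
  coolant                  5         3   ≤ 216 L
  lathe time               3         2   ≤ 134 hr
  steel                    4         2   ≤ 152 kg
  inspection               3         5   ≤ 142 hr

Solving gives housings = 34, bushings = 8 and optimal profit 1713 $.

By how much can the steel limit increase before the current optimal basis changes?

Binding constraints: steel, inspection. The basis is B = [[4,2],[3,5]] with det 14.
Per unit increase in steel, x* moves by d = (0.3571, -0.2143).
The basis stays optimal until coolant becomes binding; allowable increase = 19.25 kg.

19.25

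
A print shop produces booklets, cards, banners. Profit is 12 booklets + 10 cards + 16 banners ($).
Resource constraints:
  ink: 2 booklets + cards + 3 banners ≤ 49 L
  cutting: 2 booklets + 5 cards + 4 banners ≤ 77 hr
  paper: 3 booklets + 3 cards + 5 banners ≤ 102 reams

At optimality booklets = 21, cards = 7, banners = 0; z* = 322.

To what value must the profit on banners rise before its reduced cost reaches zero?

Binding: ink and cutting. Non-binding: paper (18 unused).
Slack constraints have shadow price 0 (complementary slackness).
Dual feasibility on the basic columns requires 2·y_ink + 2·y_cutting = 12, 1·y_ink + 5·y_cutting = 10.
→ y_ink = 5 and y_cutting = 1.
banners enters the basis when its profit ≥ yᵀa₃ = 5·3 + 1·4 = 19.

19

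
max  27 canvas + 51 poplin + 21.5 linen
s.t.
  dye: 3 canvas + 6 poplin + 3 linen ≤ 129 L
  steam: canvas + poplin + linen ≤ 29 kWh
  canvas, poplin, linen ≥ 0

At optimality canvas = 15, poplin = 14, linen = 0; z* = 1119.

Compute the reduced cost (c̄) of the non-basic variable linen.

Check each constraint at x*: dye 129/129 (tight); steam 29/29 (tight).
Dual feasibility on the basic columns requires 3·y_dye + 1·y_steam = 27, 6·y_dye + 1·y_steam = 51.
Solving: y_dye = 8, y_steam = 3.
Reduced cost of linen: c₃ − yᵀa₃ = 21.5 − (8·3 + 3·1) = 21.5 − 27 = -5.5.

-5.5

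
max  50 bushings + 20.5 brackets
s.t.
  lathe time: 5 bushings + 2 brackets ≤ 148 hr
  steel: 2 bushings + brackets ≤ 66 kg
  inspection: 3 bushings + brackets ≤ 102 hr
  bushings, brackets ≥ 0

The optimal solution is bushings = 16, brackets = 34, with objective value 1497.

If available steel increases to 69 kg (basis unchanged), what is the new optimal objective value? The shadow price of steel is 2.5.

Δb = 3, so new z* = 1497 + (2.5)·(3) = 1497 + 7.5 = 1504.5.

1504.5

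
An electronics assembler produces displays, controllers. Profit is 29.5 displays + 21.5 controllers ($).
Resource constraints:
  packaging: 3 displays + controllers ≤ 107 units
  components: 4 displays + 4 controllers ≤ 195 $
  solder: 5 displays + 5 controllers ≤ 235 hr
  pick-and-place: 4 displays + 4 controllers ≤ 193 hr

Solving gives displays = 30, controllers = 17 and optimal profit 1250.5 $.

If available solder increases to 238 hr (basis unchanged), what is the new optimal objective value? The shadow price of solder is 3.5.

1261

Δb = 3, so new z* = 1250.5 + (3.5)·(3) = 1250.5 + 10.5 = 1261.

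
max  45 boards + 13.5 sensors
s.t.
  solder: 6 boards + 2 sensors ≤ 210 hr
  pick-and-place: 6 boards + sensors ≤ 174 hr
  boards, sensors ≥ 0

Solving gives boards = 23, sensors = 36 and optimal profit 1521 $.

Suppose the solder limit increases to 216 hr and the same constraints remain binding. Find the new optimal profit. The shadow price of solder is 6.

1557

Δb = 6, so new z* = 1521 + (6)·(6) = 1521 + 36 = 1557.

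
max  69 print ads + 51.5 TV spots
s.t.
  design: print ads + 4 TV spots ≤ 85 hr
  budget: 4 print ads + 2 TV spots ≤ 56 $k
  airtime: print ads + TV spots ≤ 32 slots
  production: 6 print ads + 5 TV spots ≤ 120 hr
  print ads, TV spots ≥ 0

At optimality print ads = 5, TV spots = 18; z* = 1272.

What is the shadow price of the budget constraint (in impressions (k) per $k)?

4.5

Binding: budget and production. Non-binding: design (8 unused), airtime (9 unused).
Slack constraints have shadow price 0 (complementary slackness).
The binding rows give the dual system: 4·y_budget + 6·y_production = 69 and 2·y_budget + 5·y_production = 51.5.
Solving: y_budget = 4.5, y_production = 8.5.
Shadow price of budget = 4.5.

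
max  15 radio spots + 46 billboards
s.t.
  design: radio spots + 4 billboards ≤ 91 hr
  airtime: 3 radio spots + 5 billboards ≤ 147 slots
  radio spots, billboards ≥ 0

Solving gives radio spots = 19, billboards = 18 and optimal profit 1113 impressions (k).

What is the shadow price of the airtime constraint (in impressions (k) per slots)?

2

Both design and airtime are binding at x*.
From A_Bᵀ y = c: 1·y_design + 3·y_airtime = 15; 4·y_design + 5·y_airtime = 46.
Solving: y_design = 9, y_airtime = 2.
Shadow price of airtime = 2.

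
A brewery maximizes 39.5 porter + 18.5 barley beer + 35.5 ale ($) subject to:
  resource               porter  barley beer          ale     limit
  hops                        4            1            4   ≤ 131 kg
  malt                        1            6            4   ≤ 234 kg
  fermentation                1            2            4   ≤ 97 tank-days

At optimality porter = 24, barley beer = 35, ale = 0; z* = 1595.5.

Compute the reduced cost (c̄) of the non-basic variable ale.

Check each constraint at x*: hops 131/131 (tight); malt 234/234 (tight); fermentation 94/97 (slack 3).
By complementary slackness, y = 0 for the non-binding constraint.
The binding rows give the dual system: 4·y_hops + 1·y_malt = 39.5 and 1·y_hops + 6·y_malt = 18.5.
This yields shadow prices y_hops = 9.5, y_malt = 1.5.
Reduced cost of ale: c₃ − yᵀa₃ = 35.5 − (9.5·4 + 1.5·4) = 35.5 − 44 = -8.5.

-8.5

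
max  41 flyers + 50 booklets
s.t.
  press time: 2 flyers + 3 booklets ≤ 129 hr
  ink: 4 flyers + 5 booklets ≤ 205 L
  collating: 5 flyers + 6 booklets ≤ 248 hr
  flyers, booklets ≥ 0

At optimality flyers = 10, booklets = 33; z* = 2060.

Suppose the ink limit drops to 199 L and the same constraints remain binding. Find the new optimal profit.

At the optimum: press time uses 119 of 129 (slack = 10); ink uses 205 of 205 (binding); collating uses 248 of 248 (binding).
Slack constraints have shadow price 0 (complementary slackness).
The binding rows give the dual system: 4·y_ink + 5·y_collating = 41 and 5·y_ink + 6·y_collating = 50.
Solving: y_ink = 4, y_collating = 5.
Δz = y_ink·Δb = 4 × (-6) = -24, so new z* = 2060 − 24 = 2036.

2036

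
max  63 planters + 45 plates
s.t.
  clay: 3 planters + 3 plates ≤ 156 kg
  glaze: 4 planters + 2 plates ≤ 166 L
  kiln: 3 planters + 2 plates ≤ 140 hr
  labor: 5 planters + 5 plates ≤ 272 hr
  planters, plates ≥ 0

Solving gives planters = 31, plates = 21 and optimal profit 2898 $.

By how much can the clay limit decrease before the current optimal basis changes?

Binding constraints: clay, glaze. The basis is B = [[3,3],[4,2]] with det -6.
Per unit decrease in clay, x* moves by d = (0.3333, -0.6667).
The basis stays optimal until plates reaches 0; allowable decrease = 31.5 kg.

31.5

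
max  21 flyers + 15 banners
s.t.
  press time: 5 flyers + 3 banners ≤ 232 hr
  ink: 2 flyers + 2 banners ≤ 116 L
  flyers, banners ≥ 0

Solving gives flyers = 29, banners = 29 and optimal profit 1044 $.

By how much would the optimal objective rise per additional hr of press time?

3

Both press time and ink are binding at x*.
From A_Bᵀ y = c: 5·y_press time + 2·y_ink = 21; 3·y_press time + 2·y_ink = 15.
This yields shadow prices y_press time = 3, y_ink = 3.
Shadow price of press time = 3.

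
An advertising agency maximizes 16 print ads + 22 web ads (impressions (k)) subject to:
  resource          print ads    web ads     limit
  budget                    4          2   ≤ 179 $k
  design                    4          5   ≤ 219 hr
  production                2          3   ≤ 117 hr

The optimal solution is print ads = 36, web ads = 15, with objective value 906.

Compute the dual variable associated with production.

4

Check each constraint at x*: budget 174/179 (slack 5); design 219/219 (tight); production 117/117 (tight).
Since budget is not tight, its dual is 0.
Dual feasibility on the basic columns requires 4·y_design + 2·y_production = 16, 5·y_design + 3·y_production = 22.
→ y_design = 2 and y_production = 4.
Shadow price of production = 4.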